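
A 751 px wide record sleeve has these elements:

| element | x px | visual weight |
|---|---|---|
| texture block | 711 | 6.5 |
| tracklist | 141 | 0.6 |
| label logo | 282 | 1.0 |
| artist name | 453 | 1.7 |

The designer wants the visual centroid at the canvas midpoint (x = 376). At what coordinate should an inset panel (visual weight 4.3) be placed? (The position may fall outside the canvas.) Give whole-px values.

New total weight: (6.5 + 0.6 + 1.0 + 1.7) + 4.3 = 14.1.
x: target moment 14.1×376 = 5301.6; current 6.5·711 + 0.6·141 + 1.0·282 + 1.7·453 = 5758.2; the inset panel supplies -456.6, so x = -456.6/4.3 ≈ -106.19.

x ≈ -106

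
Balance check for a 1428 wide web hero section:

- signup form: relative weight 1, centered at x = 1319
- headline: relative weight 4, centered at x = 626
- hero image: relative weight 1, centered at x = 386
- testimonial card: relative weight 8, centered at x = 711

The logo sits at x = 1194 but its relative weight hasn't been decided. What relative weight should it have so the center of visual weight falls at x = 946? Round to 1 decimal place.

w ≈ 13.5

Existing Σw = 14 (1 + 4 + 1 + 8); existing moment 1·1319 + 4·626 + 1·386 + 8·711 = 9897.
Set Σw·x/Σw = 946: (9897 + 1194w) = 946·(14 + w).
Rearranging, w·(1194 − 946) = 946·14 − 9897 = 3347, so w ≈ 3347/248 = 13.50.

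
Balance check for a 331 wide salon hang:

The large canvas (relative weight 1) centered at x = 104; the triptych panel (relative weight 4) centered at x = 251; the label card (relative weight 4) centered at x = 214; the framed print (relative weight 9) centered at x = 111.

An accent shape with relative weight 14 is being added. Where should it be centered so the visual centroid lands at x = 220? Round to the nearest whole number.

New total weight: (1 + 4 + 4 + 9) + 14 = 32.
x: need Σw·x = 32·220 = 7040. Existing = 1·104 + 4·251 + 4·214 + 9·111 = 2963. Remainder 4077 / 14 ≈ 291.21.

x ≈ 291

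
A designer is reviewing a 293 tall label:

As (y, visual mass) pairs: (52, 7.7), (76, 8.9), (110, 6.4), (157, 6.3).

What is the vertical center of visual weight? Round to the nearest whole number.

Weights sum to 7.7 + 8.9 + 6.4 + 6.3 = 29.3.
y-moment: 7.7·52 + 8.9·76 + 6.4·110 + 6.3·157 = 2769.9; centroid 2769.9/29.3 ≈ 94.54.

y ≈ 95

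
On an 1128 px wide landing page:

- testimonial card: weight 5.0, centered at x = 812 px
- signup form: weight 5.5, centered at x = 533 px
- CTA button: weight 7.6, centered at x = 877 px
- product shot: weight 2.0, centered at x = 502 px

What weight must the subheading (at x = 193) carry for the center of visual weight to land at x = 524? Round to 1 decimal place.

Known weights sum to 5.0 + 5.5 + 7.6 + 2.0 = 20.1; their moment is 5.0·812 + 5.5·533 + 7.6·877 + 2.0·502 = 14660.7.
Balance at x = 524 requires (14660.7 + w·193) / (20.1 + w) = 524.
Rearranging, w·(193 − 524) = 524·20.1 − 14660.7 = -4128.3, so w ≈ -4128.3/-331 = 12.47.

w ≈ 12.5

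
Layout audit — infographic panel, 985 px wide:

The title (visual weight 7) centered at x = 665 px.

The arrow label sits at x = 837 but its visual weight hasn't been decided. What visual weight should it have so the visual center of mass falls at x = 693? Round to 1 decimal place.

w ≈ 1.4

Known: weight 7 with moment 7·665 = 4655.
Balance at x = 693 requires (4655 + w·837) / (7 + w) = 693.
So w = (693·7 − 4655)/(837 − 693) = 196/144 ≈ 1.36.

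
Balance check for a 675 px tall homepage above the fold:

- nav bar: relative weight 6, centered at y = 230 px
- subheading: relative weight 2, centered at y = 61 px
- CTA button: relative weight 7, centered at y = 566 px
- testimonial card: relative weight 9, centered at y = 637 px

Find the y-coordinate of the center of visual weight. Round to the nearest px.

Σw = 6 + 2 + 7 + 9 = 24.
y-moment: 6·230 + 2·61 + 7·566 + 9·637 = 11197; centroid 11197/24 ≈ 466.54.

y ≈ 467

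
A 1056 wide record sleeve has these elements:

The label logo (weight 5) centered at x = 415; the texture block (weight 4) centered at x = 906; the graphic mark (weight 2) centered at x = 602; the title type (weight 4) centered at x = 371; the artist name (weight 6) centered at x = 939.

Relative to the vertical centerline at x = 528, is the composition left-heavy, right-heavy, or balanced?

right-heavy

Σw = 5 + 4 + 2 + 4 + 6 = 21.
x: (5·415 + 4·906 + 2·602 + 4·371 + 6·939) / 21 = 14021 / 21 ≈ 667.67
Since 667.7 is right of 528, the composition reads right-heavy.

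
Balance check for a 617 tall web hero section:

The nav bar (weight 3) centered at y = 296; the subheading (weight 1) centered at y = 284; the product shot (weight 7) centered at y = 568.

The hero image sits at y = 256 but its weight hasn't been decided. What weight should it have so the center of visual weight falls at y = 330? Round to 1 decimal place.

Existing Σw = 11 (3 + 1 + 7); existing moment 3·296 + 1·284 + 7·568 = 5148.
Set Σw·y/Σw = 330: (5148 + 256w) = 330·(11 + w).
Solving: w = (330·11 − 5148) / (256 − 330) = -1518 / -74 ≈ 20.51.

w ≈ 20.5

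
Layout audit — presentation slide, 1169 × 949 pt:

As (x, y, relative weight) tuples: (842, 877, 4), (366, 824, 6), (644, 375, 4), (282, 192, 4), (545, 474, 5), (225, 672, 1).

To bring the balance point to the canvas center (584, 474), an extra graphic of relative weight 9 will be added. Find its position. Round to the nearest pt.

(784, 209)

With the extra graphic, Σw becomes 4 + 6 + 4 + 4 + 5 + 1 + 9 = 33.
x: need Σw·x = 33·584 = 19272. Existing = 4·842 + 6·366 + 4·644 + 4·282 + 5·545 + 1·225 = 12218. Remainder 7054 / 9 ≈ 783.78.
y: need Σw·y = 33·474 = 15642. Existing = 4·877 + 6·824 + 4·375 + 4·192 + 5·474 + 1·672 = 13762. Remainder 1880 / 9 ≈ 208.89.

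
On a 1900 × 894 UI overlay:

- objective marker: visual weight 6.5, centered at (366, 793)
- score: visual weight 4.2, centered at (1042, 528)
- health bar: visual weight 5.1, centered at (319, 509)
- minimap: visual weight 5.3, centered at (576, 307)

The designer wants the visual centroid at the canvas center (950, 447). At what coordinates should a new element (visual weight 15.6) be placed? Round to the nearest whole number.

(1502, 308)

With the new element, Σw becomes 6.5 + 4.2 + 5.1 + 5.3 + 15.6 = 36.7.
Along x: (11435.1 + 15.6·x) / 36.7 = 950 (existing moment 6.5·366 + 4.2·1042 + 5.1·319 + 5.3·576 = 11435.1) ⇒ x = (34865.0 − 11435.1) / 15.6 ≈ 1501.92.
Along y: (11595.1 + 15.6·y) / 36.7 = 447 (existing moment 6.5·793 + 4.2·528 + 5.1·509 + 5.3·307 = 11595.1) ⇒ y = (16404.9 − 11595.1) / 15.6 ≈ 308.32.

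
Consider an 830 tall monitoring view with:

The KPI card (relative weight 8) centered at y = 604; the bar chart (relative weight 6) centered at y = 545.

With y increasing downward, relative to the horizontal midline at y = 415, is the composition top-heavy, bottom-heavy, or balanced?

Σw = 8 + 6 = 14.
y: (8·604 + 6·545) / 14 = 8102 / 14 ≈ 578.71
578.7 vs midline 415 → bottom-heavy.

bottom-heavy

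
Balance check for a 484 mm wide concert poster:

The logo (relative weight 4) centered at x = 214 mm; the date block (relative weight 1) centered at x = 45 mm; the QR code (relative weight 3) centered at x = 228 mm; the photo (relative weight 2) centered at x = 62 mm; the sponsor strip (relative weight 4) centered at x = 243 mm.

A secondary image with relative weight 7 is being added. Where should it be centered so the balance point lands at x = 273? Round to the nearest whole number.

After adding the secondary image, total weight = 4 + 1 + 3 + 2 + 4 + 7 = 21.
Along x: (2681 + 7·x) / 21 = 273 (existing moment 4·214 + 1·45 + 3·228 + 2·62 + 4·243 = 2681) ⇒ x = (5733 − 2681) / 7 ≈ 436.00.

x ≈ 436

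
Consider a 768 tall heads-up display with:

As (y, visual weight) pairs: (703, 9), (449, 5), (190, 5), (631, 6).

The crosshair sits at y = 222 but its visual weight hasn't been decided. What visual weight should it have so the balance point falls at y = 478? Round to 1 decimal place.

w ≈ 5.3

Fixed elements: Σw = 9 + 5 + 5 + 6 = 25, Σw·y = 9·703 + 5·449 + 5·190 + 6·631 = 13308.
For the centroid to hit 478: (13308 + w·222) / (25 + w) = 478.
Rearranging, w·(222 − 478) = 478·25 − 13308 = -1358, so w ≈ -1358/-256 = 5.30.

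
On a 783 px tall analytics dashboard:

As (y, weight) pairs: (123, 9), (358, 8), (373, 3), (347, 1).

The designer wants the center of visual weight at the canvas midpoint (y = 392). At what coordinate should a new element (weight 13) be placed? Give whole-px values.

y ≈ 607

After adding the new element, total weight = 9 + 8 + 3 + 1 + 13 = 34.
y: target moment 34×392 = 13328; current 9·123 + 8·358 + 3·373 + 1·347 = 5437; the new element supplies 7891, so y = 7891/13 ≈ 607.00.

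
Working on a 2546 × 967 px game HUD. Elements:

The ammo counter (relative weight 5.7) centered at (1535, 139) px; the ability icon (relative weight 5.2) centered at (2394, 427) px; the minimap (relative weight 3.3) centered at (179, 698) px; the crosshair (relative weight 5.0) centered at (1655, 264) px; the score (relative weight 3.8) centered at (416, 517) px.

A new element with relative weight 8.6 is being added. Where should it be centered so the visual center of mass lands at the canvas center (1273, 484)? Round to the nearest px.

After adding the new element, total weight = 5.7 + 5.2 + 3.3 + 5.0 + 3.8 + 8.6 = 31.6.
x: target moment 31.6×1273 = 40226.8; current 5.7·1535 + 5.2·2394 + 3.3·179 + 5.0·1655 + 3.8·416 = 31644.8; the new element supplies 8582.0, so x = 8582.0/8.6 ≈ 997.91.
y: target moment 31.6×484 = 15294.4; current 5.7·139 + 5.2·427 + 3.3·698 + 5.0·264 + 3.8·517 = 8600.7; the new element supplies 6693.7, so y = 6693.7/8.6 ≈ 778.34.

(998, 778)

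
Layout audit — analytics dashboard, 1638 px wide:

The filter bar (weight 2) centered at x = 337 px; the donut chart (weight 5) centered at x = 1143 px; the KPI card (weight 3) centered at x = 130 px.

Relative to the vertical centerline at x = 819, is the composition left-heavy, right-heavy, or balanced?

left-heavy

Weights sum to 2 + 5 + 3 = 10.
x: (2·337 + 5·1143 + 3·130) / 10 = 6779 / 10 ≈ 677.90
Since 677.9 is left of 819, the composition reads left-heavy.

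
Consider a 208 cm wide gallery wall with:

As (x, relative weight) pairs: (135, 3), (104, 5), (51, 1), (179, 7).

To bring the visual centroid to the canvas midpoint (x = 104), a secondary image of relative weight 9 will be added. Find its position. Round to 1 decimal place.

New total weight: (3 + 5 + 1 + 7) + 9 = 25.
Along x: (2229 + 9·x) / 25 = 104 (existing moment 3·135 + 5·104 + 1·51 + 7·179 = 2229) ⇒ x = (2600 − 2229) / 9 ≈ 41.22.

x ≈ 41.2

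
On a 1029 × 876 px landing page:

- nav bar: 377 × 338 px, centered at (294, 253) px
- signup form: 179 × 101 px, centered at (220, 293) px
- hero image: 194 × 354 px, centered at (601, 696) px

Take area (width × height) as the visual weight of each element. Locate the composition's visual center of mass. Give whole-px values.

Areas: nav bar 377·338 = 127426, signup form 179·101 = 18079, hero image 194·354 = 68676. Total weight = 214181.
x: (127426·294 + 18079·220 + 68676·601) / 214181 = 82714900 / 214181 ≈ 386.19
y: (127426·253 + 18079·293 + 68676·696) / 214181 = 85334421 / 214181 ≈ 398.42

(386, 398)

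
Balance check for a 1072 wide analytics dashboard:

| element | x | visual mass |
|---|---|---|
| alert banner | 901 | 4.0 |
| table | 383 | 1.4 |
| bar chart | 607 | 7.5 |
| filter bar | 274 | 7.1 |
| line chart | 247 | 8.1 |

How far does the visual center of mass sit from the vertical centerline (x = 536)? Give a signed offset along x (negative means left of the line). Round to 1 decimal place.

≈ -86.2

Σw = 4.0 + 1.4 + 7.5 + 7.1 + 8.1 = 28.1.
x: (4.0·901 + 1.4·383 + 7.5·607 + 7.1·274 + 8.1·247) / 28.1 = 12638.8 / 28.1 ≈ 449.78
Against x = 536, that's 449.78 − 536 = -86.22.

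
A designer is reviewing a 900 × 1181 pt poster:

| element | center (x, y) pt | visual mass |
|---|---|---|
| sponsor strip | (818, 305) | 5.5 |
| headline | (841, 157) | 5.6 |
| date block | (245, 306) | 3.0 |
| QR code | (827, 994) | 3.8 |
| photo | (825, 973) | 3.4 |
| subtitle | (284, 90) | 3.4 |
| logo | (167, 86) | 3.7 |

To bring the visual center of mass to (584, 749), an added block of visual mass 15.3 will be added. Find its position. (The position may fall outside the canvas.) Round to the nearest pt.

(526, 1408)

With the added block, Σw becomes 5.5 + 5.6 + 3.0 + 3.8 + 3.4 + 3.4 + 3.7 + 15.3 = 43.7.
x: need Σw·x = 43.7·584 = 25520.8. Existing = 5.5·818 + 5.6·841 + 3.0·245 + 3.8·827 + 3.4·825 + 3.4·284 + 3.7·167 = 17474.7. Remainder 8046.1 / 15.3 ≈ 525.89.
y: need Σw·y = 43.7·749 = 32731.3. Existing = 5.5·305 + 5.6·157 + 3.0·306 + 3.8·994 + 3.4·973 + 3.4·90 + 3.7·86 = 11184.3. Remainder 21547.0 / 15.3 ≈ 1408.30.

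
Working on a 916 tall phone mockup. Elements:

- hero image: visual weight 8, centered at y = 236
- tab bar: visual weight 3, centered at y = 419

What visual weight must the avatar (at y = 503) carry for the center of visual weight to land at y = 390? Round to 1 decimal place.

w ≈ 10.1

Existing Σw = 11 (8 + 3); existing moment 8·236 + 3·419 = 3145.
For the centroid to hit 390: (3145 + w·503) / (11 + w) = 390.
Rearranging, w·(503 − 390) = 390·11 − 3145 = 1145, so w ≈ 1145/113 = 10.13.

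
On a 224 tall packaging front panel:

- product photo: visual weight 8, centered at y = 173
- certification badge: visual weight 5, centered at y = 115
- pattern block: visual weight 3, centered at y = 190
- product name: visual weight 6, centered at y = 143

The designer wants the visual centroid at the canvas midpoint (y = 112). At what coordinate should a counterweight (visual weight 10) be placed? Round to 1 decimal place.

y ≈ 19.7

New total weight: (8 + 5 + 3 + 6) + 10 = 32.
Along y: (3387 + 10·y) / 32 = 112 (existing moment 8·173 + 5·115 + 3·190 + 6·143 = 3387) ⇒ y = (3584 − 3387) / 10 ≈ 19.70.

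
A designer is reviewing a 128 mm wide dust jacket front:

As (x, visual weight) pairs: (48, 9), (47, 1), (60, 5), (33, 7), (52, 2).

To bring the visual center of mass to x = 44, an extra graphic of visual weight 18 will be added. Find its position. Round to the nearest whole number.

New total weight: (9 + 1 + 5 + 7 + 2) + 18 = 42.
x: target moment 42×44 = 1848; current 9·48 + 1·47 + 5·60 + 7·33 + 2·52 = 1114; the extra graphic supplies 734, so x = 734/18 ≈ 40.78.

x ≈ 41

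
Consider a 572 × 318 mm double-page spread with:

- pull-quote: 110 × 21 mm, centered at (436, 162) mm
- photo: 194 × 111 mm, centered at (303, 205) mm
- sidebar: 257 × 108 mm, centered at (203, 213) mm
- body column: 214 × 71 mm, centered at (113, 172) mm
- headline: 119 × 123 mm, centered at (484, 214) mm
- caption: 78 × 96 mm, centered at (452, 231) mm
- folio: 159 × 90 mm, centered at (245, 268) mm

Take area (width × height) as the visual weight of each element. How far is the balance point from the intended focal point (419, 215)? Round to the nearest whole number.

≈ 139 mm

Areas: pull-quote 110·21 = 2310, photo 194·111 = 21534, sidebar 257·108 = 27756, body column 214·71 = 15194, headline 119·123 = 14637, caption 78·96 = 7488, folio 159·90 = 14310. Total weight = 103229.
x: moment 28858186 / weight 103229 ≈ 279.56
y: moment 22011212 / weight 103229 ≈ 213.23
Offset from (419, 215): Δx ≈ -139.44, Δy ≈ -1.77; distance = √(Δx² + Δy²) ≈ 139.46.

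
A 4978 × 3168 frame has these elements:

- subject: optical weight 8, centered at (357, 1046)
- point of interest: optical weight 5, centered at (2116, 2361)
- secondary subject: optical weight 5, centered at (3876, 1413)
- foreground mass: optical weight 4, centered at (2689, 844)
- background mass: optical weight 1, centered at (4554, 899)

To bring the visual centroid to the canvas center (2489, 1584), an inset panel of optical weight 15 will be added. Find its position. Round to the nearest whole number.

(3097, 1912)

After adding the inset panel, total weight = 8 + 5 + 5 + 4 + 1 + 15 = 38.
x: need Σw·x = 38·2489 = 94582. Existing = 8·357 + 5·2116 + 5·3876 + 4·2689 + 1·4554 = 48126. Remainder 46456 / 15 ≈ 3097.07.
y: need Σw·y = 38·1584 = 60192. Existing = 8·1046 + 5·2361 + 5·1413 + 4·844 + 1·899 = 31513. Remainder 28679 / 15 ≈ 1911.93.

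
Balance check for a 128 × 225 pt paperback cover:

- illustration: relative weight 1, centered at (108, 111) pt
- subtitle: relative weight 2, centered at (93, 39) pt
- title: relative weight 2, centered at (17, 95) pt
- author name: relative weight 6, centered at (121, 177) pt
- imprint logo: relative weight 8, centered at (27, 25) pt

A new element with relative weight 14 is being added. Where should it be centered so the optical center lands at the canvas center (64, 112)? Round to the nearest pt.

With the new element, Σw becomes 1 + 2 + 2 + 6 + 8 + 14 = 33.
x: target moment 33×64 = 2112; current 1·108 + 2·93 + 2·17 + 6·121 + 8·27 = 1270; the new element supplies 842, so x = 842/14 ≈ 60.14.
y: target moment 33×112 = 3696; current 1·111 + 2·39 + 2·95 + 6·177 + 8·25 = 1641; the new element supplies 2055, so y = 2055/14 ≈ 146.79.

(60, 147)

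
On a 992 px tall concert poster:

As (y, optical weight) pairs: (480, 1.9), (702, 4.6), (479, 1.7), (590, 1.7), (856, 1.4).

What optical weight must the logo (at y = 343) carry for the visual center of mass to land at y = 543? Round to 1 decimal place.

Known weights sum to 1.9 + 4.6 + 1.7 + 1.7 + 1.4 = 11.3; their moment is 1.9·480 + 4.6·702 + 1.7·479 + 1.7·590 + 1.4·856 = 7156.9.
For the centroid to hit 543: (7156.9 + w·343) / (11.3 + w) = 543.
So w = (543·11.3 − 7156.9)/(343 − 543) = -1021.0/-200 ≈ 5.11.

w ≈ 5.1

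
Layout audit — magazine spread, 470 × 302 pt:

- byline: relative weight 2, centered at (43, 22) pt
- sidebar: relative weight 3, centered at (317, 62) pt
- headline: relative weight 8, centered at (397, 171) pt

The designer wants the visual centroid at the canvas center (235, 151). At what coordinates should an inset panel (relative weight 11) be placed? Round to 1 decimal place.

(129.7, 184.2)

With the inset panel, Σw becomes 2 + 3 + 8 + 11 = 24.
x: need Σw·x = 24·235 = 5640. Existing = 2·43 + 3·317 + 8·397 = 4213. Remainder 1427 / 11 ≈ 129.73.
y: need Σw·y = 24·151 = 3624. Existing = 2·22 + 3·62 + 8·171 = 1598. Remainder 2026 / 11 ≈ 184.18.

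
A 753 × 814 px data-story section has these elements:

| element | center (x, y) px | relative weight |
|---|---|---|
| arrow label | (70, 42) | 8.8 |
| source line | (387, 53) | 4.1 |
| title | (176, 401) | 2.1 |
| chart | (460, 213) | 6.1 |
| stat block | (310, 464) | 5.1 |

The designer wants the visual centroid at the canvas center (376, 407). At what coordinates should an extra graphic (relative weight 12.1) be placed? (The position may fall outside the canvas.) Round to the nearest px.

After adding the extra graphic, total weight = 8.8 + 4.1 + 2.1 + 6.1 + 5.1 + 12.1 = 38.3.
x: target moment 38.3×376 = 14400.8; current 8.8·70 + 4.1·387 + 2.1·176 + 6.1·460 + 5.1·310 = 6959.3; the extra graphic supplies 7441.5, so x = 7441.5/12.1 ≈ 615.00.
y: target moment 38.3×407 = 15588.1; current 8.8·42 + 4.1·53 + 2.1·401 + 6.1·213 + 5.1·464 = 5094.7; the extra graphic supplies 10493.4, so y = 10493.4/12.1 ≈ 867.22.

(615, 867)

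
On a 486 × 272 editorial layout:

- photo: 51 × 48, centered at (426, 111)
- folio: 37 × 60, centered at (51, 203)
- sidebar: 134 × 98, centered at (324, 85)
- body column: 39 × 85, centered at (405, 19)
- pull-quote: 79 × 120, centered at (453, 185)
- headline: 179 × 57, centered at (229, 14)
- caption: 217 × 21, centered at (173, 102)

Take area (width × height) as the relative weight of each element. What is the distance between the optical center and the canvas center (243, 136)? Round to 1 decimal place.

≈ 81.2

Areas → weights: photo 51·48 = 2448, folio 37·60 = 2220, sidebar 134·98 = 13132, body column 39·85 = 3315, pull-quote 79·120 = 9480, headline 179·57 = 10203, caption 217·21 = 4557; Σw = 45355.
x-moment: 2448·426 + 2220·51 + 13132·324 + 3315·405 + 9480·453 + 10203·229 + 4557·173 = 14172699; centroid 14172699/45355 ≈ 312.48.
y-moment: 2448·111 + 2220·203 + 13132·85 + 3315·19 + 9480·185 + 10203·14 + 4557·102 = 4263049; centroid 4263049/45355 ≈ 93.99.
Offset from (243, 136): Δx ≈ 69.48, Δy ≈ -42.01; distance = √(Δx² + Δy²) ≈ 81.19.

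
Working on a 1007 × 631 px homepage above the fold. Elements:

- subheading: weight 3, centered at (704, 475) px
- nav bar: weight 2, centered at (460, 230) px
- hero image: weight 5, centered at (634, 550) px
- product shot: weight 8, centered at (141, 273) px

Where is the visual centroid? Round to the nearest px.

Weights sum to 3 + 2 + 5 + 8 = 18.
x-moment: 3·704 + 2·460 + 5·634 + 8·141 = 7330; centroid 7330/18 ≈ 407.22.
y-moment: 3·475 + 2·230 + 5·550 + 8·273 = 6819; centroid 6819/18 ≈ 378.83.

(407, 379)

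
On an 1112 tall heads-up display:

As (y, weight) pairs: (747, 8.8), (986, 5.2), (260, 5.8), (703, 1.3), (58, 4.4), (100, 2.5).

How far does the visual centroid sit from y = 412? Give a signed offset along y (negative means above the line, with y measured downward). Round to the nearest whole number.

≈ 110

Total weight = 8.8 + 5.2 + 5.8 + 1.3 + 4.4 + 2.5 = 28.0.
y-moment: 8.8·747 + 5.2·986 + 5.8·260 + 1.3·703 + 4.4·58 + 2.5·100 = 14627.9; centroid 14627.9/28.0 ≈ 522.42.
Offset from y = 412: 522.42 − 412 ≈ 110.42.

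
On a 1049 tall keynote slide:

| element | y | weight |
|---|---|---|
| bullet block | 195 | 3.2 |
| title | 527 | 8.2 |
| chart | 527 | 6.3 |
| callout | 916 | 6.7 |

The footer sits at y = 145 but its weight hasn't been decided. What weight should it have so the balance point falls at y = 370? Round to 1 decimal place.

w ≈ 23.9

Known weights sum to 3.2 + 8.2 + 6.3 + 6.7 = 24.4; their moment is 3.2·195 + 8.2·527 + 6.3·527 + 6.7·916 = 14402.7.
For the centroid to hit 370: (14402.7 + w·145) / (24.4 + w) = 370.
So w = (370·24.4 − 14402.7)/(145 − 370) = -5374.7/-225 ≈ 23.89.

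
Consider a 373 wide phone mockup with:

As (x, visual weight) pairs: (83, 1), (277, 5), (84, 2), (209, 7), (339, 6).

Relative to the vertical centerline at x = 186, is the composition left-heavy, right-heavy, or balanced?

right-heavy

Total weight = 1 + 5 + 2 + 7 + 6 = 21.
Σw·x = 1·83 + 5·277 + 2·84 + 7·209 + 6·339 = 5133, so x̄ = 5133/21 ≈ 244.43.
Since 244.4 is right of 186, the composition reads right-heavy.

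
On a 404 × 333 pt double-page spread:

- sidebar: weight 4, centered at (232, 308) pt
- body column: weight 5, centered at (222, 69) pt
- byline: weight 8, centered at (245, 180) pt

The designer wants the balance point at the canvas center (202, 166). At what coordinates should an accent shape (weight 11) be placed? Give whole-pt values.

(151, 148)

New total weight: (4 + 5 + 8) + 11 = 28.
Along x: (3998 + 11·x) / 28 = 202 (existing moment 4·232 + 5·222 + 8·245 = 3998) ⇒ x = (5656 − 3998) / 11 ≈ 150.73.
Along y: (3017 + 11·y) / 28 = 166 (existing moment 4·308 + 5·69 + 8·180 = 3017) ⇒ y = (4648 − 3017) / 11 ≈ 148.27.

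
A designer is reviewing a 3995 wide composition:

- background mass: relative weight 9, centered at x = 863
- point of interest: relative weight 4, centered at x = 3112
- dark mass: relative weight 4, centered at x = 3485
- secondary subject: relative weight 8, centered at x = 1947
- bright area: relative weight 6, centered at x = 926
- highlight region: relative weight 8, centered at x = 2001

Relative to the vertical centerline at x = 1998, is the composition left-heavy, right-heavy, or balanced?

Σw = 9 + 4 + 4 + 8 + 6 + 8 = 39.
x: (9·863 + 4·3112 + 4·3485 + 8·1947 + 6·926 + 8·2001) / 39 = 71295 / 39 ≈ 1828.08
Since 1828.1 is left of 1998, the composition reads left-heavy.

left-heavy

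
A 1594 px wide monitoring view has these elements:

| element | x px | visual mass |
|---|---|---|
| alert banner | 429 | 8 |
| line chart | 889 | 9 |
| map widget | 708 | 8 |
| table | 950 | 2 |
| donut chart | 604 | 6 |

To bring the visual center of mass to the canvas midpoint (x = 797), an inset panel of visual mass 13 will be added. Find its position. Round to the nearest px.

With the inset panel, Σw becomes 8 + 9 + 8 + 2 + 6 + 13 = 46.
x: target moment 46×797 = 36662; current 8·429 + 9·889 + 8·708 + 2·950 + 6·604 = 22621; the inset panel supplies 14041, so x = 14041/13 ≈ 1080.08.

x ≈ 1080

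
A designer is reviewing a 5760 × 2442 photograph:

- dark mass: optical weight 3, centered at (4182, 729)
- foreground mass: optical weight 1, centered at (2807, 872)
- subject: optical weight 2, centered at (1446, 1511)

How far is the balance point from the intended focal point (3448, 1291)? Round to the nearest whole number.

Σw = 3 + 1 + 2 = 6.
x: (3·4182 + 1·2807 + 2·1446) / 6 = 18245 / 6 ≈ 3040.83
y: (3·729 + 1·872 + 2·1511) / 6 = 6081 / 6 ≈ 1013.50
From (3448, 1291): dx = -407.17, dy = -277.50, so the distance is √(dx²+dy²) ≈ 492.74.

≈ 493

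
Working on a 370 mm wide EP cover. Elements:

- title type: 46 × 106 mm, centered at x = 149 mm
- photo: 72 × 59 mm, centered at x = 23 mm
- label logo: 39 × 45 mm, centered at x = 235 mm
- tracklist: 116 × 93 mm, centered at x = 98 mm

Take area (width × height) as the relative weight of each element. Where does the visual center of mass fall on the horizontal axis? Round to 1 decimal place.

Taking area as weight: title type 46·106 = 4876, photo 72·59 = 4248, label logo 39·45 = 1755, tracklist 116·93 = 10788. Sum 21667.
x: (4876·149 + 4248·23 + 1755·235 + 10788·98) / 21667 = 2293877 / 21667 ≈ 105.87

x ≈ 105.9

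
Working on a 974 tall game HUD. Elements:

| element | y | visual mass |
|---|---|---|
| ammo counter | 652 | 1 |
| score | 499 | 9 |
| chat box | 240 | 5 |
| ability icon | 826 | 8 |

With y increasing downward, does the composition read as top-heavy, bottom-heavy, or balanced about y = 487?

bottom-heavy

Weights sum to 1 + 9 + 5 + 8 = 23.
Σw·y = 1·652 + 9·499 + 5·240 + 8·826 = 12951, so ȳ = 12951/23 ≈ 563.09.
563.1 vs midline 487 → bottom-heavy.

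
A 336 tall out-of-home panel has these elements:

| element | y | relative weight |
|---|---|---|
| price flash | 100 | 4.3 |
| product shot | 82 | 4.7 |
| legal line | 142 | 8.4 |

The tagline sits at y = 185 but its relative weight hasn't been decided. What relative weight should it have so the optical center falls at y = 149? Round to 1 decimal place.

Fixed elements: Σw = 4.3 + 4.7 + 8.4 = 17.4, Σw·y = 4.3·100 + 4.7·82 + 8.4·142 = 2008.2.
Set Σw·y/Σw = 149: (2008.2 + 185w) = 149·(17.4 + w).
So w = (149·17.4 − 2008.2)/(185 − 149) = 584.4/36 ≈ 16.23.

w ≈ 16.2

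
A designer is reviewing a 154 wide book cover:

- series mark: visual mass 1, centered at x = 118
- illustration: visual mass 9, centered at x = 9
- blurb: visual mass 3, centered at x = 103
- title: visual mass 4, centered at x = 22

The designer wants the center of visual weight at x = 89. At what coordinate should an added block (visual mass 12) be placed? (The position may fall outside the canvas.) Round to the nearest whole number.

x ≈ 165

After adding the added block, total weight = 1 + 9 + 3 + 4 + 12 = 29.
x: target moment 29×89 = 2581; current 1·118 + 9·9 + 3·103 + 4·22 = 596; the added block supplies 1985, so x = 1985/12 ≈ 165.42.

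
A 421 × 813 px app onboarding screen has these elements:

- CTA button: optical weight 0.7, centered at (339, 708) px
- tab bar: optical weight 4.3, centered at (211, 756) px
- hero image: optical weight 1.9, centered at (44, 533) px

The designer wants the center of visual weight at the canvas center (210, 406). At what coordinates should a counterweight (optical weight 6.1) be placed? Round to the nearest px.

(246, 85)

New total weight: (0.7 + 4.3 + 1.9) + 6.1 = 13.0.
Along x: (1228.2 + 6.1·x) / 13.0 = 210 (existing moment 0.7·339 + 4.3·211 + 1.9·44 = 1228.2) ⇒ x = (2730.0 − 1228.2) / 6.1 ≈ 246.20.
Along y: (4759.1 + 6.1·y) / 13.0 = 406 (existing moment 0.7·708 + 4.3·756 + 1.9·533 = 4759.1) ⇒ y = (5278.0 − 4759.1) / 6.1 ≈ 85.07.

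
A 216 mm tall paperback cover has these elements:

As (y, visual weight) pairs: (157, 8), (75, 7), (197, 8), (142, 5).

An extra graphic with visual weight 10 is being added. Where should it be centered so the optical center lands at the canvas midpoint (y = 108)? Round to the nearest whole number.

After adding the extra graphic, total weight = 8 + 7 + 8 + 5 + 10 = 38.
Along y: (4067 + 10·y) / 38 = 108 (existing moment 8·157 + 7·75 + 8·197 + 5·142 = 4067) ⇒ y = (4104 − 4067) / 10 ≈ 3.70.

y ≈ 4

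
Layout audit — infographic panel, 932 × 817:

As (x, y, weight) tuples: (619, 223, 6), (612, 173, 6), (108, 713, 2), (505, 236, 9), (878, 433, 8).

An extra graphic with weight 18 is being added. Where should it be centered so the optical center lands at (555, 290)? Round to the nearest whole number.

With the extra graphic, Σw becomes 6 + 6 + 2 + 9 + 8 + 18 = 49.
x: need Σw·x = 49·555 = 27195. Existing = 6·619 + 6·612 + 2·108 + 9·505 + 8·878 = 19171. Remainder 8024 / 18 ≈ 445.78.
y: need Σw·y = 49·290 = 14210. Existing = 6·223 + 6·173 + 2·713 + 9·236 + 8·433 = 9390. Remainder 4820 / 18 ≈ 267.78.

(446, 268)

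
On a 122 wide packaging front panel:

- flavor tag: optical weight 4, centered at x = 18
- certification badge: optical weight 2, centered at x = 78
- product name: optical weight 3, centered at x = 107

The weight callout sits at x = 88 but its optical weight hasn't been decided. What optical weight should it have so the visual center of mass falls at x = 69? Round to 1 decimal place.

w ≈ 3.8

Known weights sum to 4 + 2 + 3 = 9; their moment is 4·18 + 2·78 + 3·107 = 549.
For the centroid to hit 69: (549 + w·88) / (9 + w) = 69.
Rearranging, w·(88 − 69) = 69·9 − 549 = 72, so w ≈ 72/19 = 3.79.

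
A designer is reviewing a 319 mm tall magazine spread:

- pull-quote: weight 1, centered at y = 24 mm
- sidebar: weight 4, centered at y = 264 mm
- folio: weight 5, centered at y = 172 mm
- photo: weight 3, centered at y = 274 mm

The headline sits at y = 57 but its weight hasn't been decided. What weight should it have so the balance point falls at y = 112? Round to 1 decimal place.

w ≈ 23.7

Known weights sum to 1 + 4 + 5 + 3 = 13; their moment is 1·24 + 4·264 + 5·172 + 3·274 = 2762.
Balance at y = 112 requires (2762 + w·57) / (13 + w) = 112.
Rearranging, w·(57 − 112) = 112·13 − 2762 = -1306, so w ≈ -1306/-55 = 23.75.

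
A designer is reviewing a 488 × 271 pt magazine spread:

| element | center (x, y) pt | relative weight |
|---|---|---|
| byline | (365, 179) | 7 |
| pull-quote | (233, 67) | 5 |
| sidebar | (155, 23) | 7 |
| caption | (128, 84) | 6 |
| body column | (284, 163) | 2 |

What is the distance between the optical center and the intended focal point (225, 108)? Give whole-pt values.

Σw = 7 + 5 + 7 + 6 + 2 = 27.
x: (7·365 + 5·233 + 7·155 + 6·128 + 2·284) / 27 = 6141 / 27 ≈ 227.44
y: (7·179 + 5·67 + 7·23 + 6·84 + 2·163) / 27 = 2579 / 27 ≈ 95.52
From (225, 108): dx = 2.44, dy = -12.48, so the distance is √(dx²+dy²) ≈ 12.72.

≈ 13 pt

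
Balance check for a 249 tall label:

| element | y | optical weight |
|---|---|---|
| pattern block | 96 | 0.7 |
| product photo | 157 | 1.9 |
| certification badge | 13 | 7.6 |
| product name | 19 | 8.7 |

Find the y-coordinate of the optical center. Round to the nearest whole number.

Total weight = 0.7 + 1.9 + 7.6 + 8.7 = 18.9.
y: (0.7·96 + 1.9·157 + 7.6·13 + 8.7·19) / 18.9 = 629.6 / 18.9 ≈ 33.31

y ≈ 33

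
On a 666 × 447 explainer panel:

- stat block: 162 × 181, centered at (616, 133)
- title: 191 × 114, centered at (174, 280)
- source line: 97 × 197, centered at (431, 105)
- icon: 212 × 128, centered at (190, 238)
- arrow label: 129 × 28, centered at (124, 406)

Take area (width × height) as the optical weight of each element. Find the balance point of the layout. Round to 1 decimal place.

Areas → weights: stat block 162·181 = 29322, title 191·114 = 21774, source line 97·197 = 19109, icon 212·128 = 27136, arrow label 129·28 = 3612; Σw = 100953.
Σw·x = 29322·616 + 21774·174 + 19109·431 + 27136·190 + 3612·124 = 35690735, so x̄ = 35690735/100953 ≈ 353.54.
Σw·y = 29322·133 + 21774·280 + 19109·105 + 27136·238 + 3612·406 = 19927831, so ȳ = 19927831/100953 ≈ 197.40.

(353.5, 197.4)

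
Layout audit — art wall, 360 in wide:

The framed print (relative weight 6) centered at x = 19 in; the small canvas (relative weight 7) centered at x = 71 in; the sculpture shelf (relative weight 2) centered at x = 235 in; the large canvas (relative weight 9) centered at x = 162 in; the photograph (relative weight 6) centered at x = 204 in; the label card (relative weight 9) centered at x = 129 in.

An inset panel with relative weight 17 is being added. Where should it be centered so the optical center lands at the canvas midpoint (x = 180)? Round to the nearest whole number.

x ≈ 303

With the inset panel, Σw becomes 6 + 7 + 2 + 9 + 6 + 9 + 17 = 56.
x: need Σw·x = 56·180 = 10080. Existing = 6·19 + 7·71 + 2·235 + 9·162 + 6·204 + 9·129 = 4924. Remainder 5156 / 17 ≈ 303.29.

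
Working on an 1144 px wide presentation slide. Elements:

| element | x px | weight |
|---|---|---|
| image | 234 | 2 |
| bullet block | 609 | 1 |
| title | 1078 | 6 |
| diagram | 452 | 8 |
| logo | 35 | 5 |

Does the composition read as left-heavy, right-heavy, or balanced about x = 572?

left-heavy

Σw = 2 + 1 + 6 + 8 + 5 = 22.
x: (2·234 + 1·609 + 6·1078 + 8·452 + 5·35) / 22 = 11336 / 22 ≈ 515.27
515.3 lies left of the midline 572, so the layout is left-heavy.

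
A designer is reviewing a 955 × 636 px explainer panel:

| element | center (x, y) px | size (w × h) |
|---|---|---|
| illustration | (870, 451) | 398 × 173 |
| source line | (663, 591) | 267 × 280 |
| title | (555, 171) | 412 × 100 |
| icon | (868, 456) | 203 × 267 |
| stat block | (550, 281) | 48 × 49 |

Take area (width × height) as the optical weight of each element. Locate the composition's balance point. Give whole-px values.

(749, 446)

Taking area as weight: illustration 398·173 = 68854, source line 267·280 = 74760, title 412·100 = 41200, icon 203·267 = 54201, stat block 48·49 = 2352. Sum 241367.
x-moment: 68854·870 + 74760·663 + 41200·555 + 54201·868 + 2352·550 = 180674928; centroid 180674928/241367 ≈ 748.55.
y-moment: 68854·451 + 74760·591 + 41200·171 + 54201·456 + 2352·281 = 107658082; centroid 107658082/241367 ≈ 446.03.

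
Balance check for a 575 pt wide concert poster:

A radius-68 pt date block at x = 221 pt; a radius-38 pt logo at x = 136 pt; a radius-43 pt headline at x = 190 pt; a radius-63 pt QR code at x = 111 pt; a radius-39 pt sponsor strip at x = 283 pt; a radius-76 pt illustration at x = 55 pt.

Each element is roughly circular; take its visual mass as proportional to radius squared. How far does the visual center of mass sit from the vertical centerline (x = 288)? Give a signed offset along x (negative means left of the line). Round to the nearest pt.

r² weights: date block 68² = 4624, logo 38² = 1444, headline 43² = 1849, QR code 63² = 3969, sponsor strip 39² = 1521, illustration 76² = 5776. Total = 19183.
Σw·x = 2758280; x̄ = 2758280/19183 ≈ 143.79.
Difference: 143.79 − 288 ≈ -144.21.

≈ -144 pt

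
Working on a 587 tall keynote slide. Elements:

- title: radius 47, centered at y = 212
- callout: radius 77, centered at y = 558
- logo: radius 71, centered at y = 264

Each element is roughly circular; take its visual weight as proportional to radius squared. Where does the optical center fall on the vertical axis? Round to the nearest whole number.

y ≈ 388

Weights ∝ r²: title 47² = 2209, callout 77² = 5929, logo 71² = 5041; Σw = 13179.
Σw·y = 2209·212 + 5929·558 + 5041·264 = 5107514, so ȳ = 5107514/13179 ≈ 387.55.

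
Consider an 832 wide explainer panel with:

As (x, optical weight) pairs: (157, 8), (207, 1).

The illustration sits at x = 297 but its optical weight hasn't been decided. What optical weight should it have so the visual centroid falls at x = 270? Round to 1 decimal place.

w ≈ 35.8

Known weights sum to 8 + 1 = 9; their moment is 8·157 + 1·207 = 1463.
Balance at x = 270 requires (1463 + w·297) / (9 + w) = 270.
Rearranging, w·(297 − 270) = 270·9 − 1463 = 967, so w ≈ 967/27 = 35.81.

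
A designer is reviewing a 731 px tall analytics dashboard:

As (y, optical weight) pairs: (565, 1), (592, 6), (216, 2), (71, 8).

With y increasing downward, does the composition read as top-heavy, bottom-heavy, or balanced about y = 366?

top-heavy

Total weight = 1 + 6 + 2 + 8 = 17.
y: (1·565 + 6·592 + 2·216 + 8·71) / 17 = 5117 / 17 ≈ 301.00
301.0 lies above (smaller y than) the midline 366, so the layout is top-heavy.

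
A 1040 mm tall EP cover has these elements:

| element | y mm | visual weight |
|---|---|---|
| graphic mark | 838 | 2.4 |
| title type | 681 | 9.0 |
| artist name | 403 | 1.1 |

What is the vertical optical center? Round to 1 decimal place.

y ≈ 686.7

Σw = 2.4 + 9.0 + 1.1 = 12.5.
y-moment: 2.4·838 + 9.0·681 + 1.1·403 = 8583.5; centroid 8583.5/12.5 ≈ 686.68.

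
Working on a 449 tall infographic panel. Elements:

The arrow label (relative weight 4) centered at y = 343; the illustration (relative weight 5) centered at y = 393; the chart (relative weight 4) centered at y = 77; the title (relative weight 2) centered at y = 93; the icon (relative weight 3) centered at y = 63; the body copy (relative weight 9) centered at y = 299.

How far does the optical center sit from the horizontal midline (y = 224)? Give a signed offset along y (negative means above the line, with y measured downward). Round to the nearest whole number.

≈ 25

Weights sum to 4 + 5 + 4 + 2 + 3 + 9 = 27.
Σw·y = 4·343 + 5·393 + 4·77 + 2·93 + 3·63 + 9·299 = 6711, so ȳ = 6711/27 ≈ 248.56.
Offset from y = 224: 248.56 − 224 ≈ 24.56.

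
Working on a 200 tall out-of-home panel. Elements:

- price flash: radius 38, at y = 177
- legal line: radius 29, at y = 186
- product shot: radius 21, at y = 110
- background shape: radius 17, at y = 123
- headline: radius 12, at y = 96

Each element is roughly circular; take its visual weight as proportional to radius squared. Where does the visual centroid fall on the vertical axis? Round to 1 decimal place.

Weights ∝ r²: price flash 38² = 1444, legal line 29² = 841, product shot 21² = 441, background shape 17² = 289, headline 12² = 144; Σw = 3159.
y: (1444·177 + 841·186 + 441·110 + 289·123 + 144·96) / 3159 = 509895 / 3159 ≈ 161.41

y ≈ 161.4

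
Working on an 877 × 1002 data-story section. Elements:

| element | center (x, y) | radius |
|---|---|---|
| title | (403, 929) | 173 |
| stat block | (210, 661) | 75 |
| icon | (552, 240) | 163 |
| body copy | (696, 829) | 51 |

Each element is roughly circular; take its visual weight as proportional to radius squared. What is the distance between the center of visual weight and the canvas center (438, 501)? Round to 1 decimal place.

Weights ∝ r²: title 173² = 29929, stat block 75² = 5625, icon 163² = 26569, body copy 51² = 2601; Σw = 64724.
Σw·x = 29929·403 + 5625·210 + 26569·552 + 2601·696 = 29719021, so x̄ = 29719021/64724 ≈ 459.17.
Σw·y = 29929·929 + 5625·661 + 26569·240 + 2601·829 = 40054955, so ȳ = 40054955/64724 ≈ 618.86.
From (438, 501): dx = 21.17, dy = 117.86, so the distance is √(dx²+dy²) ≈ 119.74.

≈ 119.7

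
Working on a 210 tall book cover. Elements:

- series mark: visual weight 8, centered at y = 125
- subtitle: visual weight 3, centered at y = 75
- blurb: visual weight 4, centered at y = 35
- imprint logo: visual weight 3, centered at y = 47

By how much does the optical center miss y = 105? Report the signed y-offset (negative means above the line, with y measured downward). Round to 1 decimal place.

Σw = 8 + 3 + 4 + 3 = 18.
y: (8·125 + 3·75 + 4·35 + 3·47) / 18 = 1506 / 18 ≈ 83.67
Difference: 83.67 − 105 ≈ -21.33.

≈ -21.3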